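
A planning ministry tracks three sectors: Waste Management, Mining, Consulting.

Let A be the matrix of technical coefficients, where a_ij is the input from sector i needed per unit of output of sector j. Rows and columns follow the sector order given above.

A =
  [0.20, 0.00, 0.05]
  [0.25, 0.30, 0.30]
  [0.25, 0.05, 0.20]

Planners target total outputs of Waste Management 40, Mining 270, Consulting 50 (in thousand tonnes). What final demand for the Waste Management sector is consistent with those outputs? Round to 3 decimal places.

d_W = 29.500

I − A =
  [   0.80     0.00    -0.05]
  [  -0.25     0.70    -0.30]
  [  -0.25    -0.05     0.80]
d = (I − A) x:
  d_W = (+0.80)·40 + (+0.00)·270 + (-0.05)·50 = 29.500
  d_M = (-0.25)·40 + (+0.70)·270 + (-0.30)·50 = 164.000
  d_C = (-0.25)·40 + (-0.05)·270 + (+0.80)·50 = 16.500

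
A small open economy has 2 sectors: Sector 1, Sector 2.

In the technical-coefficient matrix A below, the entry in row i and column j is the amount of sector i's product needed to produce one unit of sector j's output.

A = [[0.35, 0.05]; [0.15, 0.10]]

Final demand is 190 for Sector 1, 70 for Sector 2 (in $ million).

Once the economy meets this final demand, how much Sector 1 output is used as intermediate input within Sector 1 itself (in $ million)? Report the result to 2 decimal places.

z_11 = 105.76

I − A =
  [   0.65    -0.05]
  [  -0.15     0.90]
det(I−A) = (0.65)(0.90) − (-0.05)(-0.15) = 0.5775
adj(I−A) = [[0.90, 0.05], [0.15, 0.65]]
(I − A)⁻¹ = adj(I−A) / det(I−A) ≈
  [   1.5584     0.0866]
  [   0.2597     1.1255]
First solve x = (I − A)⁻¹ d = adj(I−A)·d / det(I−A); in particular x_1 = (0.90·190 + 0.05·70) / 0.5775 = 174.50 / 0.5775 ≈ 302.1645.
Intermediate flow from 1 to 1: z_11 = a_11 · x_1 = 0.35 × 174.50 / 0.5775 = 61.075 / 0.5775 ≈ 105.76.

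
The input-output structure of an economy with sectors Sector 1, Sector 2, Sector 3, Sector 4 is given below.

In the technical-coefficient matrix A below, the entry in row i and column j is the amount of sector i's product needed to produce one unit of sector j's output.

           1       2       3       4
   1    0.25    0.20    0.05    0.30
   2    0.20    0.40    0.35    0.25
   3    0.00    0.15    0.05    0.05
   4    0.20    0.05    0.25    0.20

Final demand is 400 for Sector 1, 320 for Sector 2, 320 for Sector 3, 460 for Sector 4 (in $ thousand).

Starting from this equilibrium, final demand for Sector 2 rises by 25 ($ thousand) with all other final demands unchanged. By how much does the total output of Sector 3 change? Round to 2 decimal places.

Δx_3 = 10.10

I − A =
  [   0.75    -0.20    -0.05    -0.30]
  [  -0.20     0.60    -0.35    -0.25]
  [   0.00    -0.15     0.95    -0.05]
  [  -0.20    -0.05    -0.25     0.80]
Compute the cofactors C_ij = (−1)^(i+j)·(3×3 minor ij) of I−A; the adjugate is their transpose:
adj(I−A) = Cᵀ =
  [ 0.384375   0.181125   0.142125   0.209625]
  [ 0.200500   0.503125   0.261375   0.248750]
  [ 0.038000   0.084875   0.269625   0.057625]
  [ 0.120500   0.103250   0.136125   0.348625]
det(I−A) = Σ_j (I−A)_1j·C_1j = (0.75)(0.384375) + (-0.20)(0.200500) + (-0.05)(0.038000) + (-0.30)(0.120500) = 0.21013125
(I − A)⁻¹ = adj(I−A) / det(I−A) ≈
  [   1.8292     0.8620     0.6764     0.9976]
  [   0.9542     2.3943     1.2439     1.1838]
  [   0.1808     0.4039     1.2831     0.2742]
  [   0.5735     0.4914     0.6478     1.6591]
Δx = (I − A)⁻¹ Δd with Δd having +25 in the Sector 2 component and 0 elsewhere.
So Δx_3 = L_32 · (+25), where L_32 = adj(I−A)_32 / det(I−A) = 0.084875 / 0.21013125.
Δx_3 = 0.084875 × (+25) / 0.21013125 = 2.121875 / 0.21013125 ≈ 10.10.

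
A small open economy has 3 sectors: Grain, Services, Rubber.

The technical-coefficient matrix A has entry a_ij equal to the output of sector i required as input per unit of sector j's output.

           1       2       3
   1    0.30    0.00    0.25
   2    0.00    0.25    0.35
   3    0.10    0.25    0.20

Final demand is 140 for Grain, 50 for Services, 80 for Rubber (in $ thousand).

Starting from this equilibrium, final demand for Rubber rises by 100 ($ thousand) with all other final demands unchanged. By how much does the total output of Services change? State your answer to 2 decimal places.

I − A =
  [   0.70     0.00    -0.25]
  [   0.00     0.75    -0.35]
  [  -0.10    -0.25     0.80]
Cofactors of I−A, C_ij = (−1)^(i+j)·(minor ij) (rows/columns in the sector order above):
  C_11 = (0.75)(0.80) − (-0.35)(-0.25) = 0.5125
  C_12 = −[(0.00)(0.80) − (-0.35)(-0.10)] = 0.0350
  C_13 = (0.00)(-0.25) − (0.75)(-0.10) = 0.0750
  C_21 = −[(0.00)(0.80) − (-0.25)(-0.25)] = 0.0625
  C_22 = (0.70)(0.80) − (-0.25)(-0.10) = 0.5350
  C_23 = −[(0.70)(-0.25) − (0.00)(-0.10)] = 0.1750
  C_31 = (0.00)(-0.35) − (-0.25)(0.75) = 0.1875
  C_32 = −[(0.70)(-0.35) − (-0.25)(0.00)] = 0.2450
  C_33 = (0.70)(0.75) − (0.00)(0.00) = 0.5250
det(I−A) = Σ_j (I−A)_1j·C_1j = (0.70)(0.5125) + (0.00)(0.0350) + (-0.25)(0.0750) = 0.3400
adj(I−A) = Cᵀ =
  [ 0.5125   0.0625   0.1875]
  [ 0.0350   0.5350   0.2450]
  [ 0.0750   0.1750   0.5250]
(I − A)⁻¹ = adj(I−A) / det(I−A) ≈
  [   1.5074     0.1838     0.5515]
  [   0.1029     1.5735     0.7206]
  [   0.2206     0.5147     1.5441]
Δx = (I − A)⁻¹ Δd with Δd having +100 in the Rubber component and 0 elsewhere.
So Δx_2 = L_23 · (+100), where L_23 = adj(I−A)_23 / det(I−A) = 0.2450 / 0.3400.
Δx_2 = 0.2450 × (+100) / 0.3400 = 24.50 / 0.3400 ≈ 72.06.

Δx_2 = 72.06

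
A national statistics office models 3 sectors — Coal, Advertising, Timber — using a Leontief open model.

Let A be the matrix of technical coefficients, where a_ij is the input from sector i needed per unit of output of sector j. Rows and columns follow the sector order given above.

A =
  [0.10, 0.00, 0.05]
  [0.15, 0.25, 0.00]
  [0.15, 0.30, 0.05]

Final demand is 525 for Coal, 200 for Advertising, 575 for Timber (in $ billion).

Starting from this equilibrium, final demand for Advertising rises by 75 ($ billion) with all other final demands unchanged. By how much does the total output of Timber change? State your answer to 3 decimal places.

Δx_3 = 31.972

I − A =
  [   0.90     0.00    -0.05]
  [  -0.15     0.75     0.00]
  [  -0.15    -0.30     0.95]
Cofactors of I−A, C_ij = (−1)^(i+j)·(minor ij) (rows/columns in the sector order above):
  C_11 = (0.75)(0.95) − (0.00)(-0.30) = 0.7125
  C_12 = −[(-0.15)(0.95) − (0.00)(-0.15)] = 0.1425
  C_13 = (-0.15)(-0.30) − (0.75)(-0.15) = 0.1575
  C_21 = −[(0.00)(0.95) − (-0.05)(-0.30)] = 0.0150
  C_22 = (0.90)(0.95) − (-0.05)(-0.15) = 0.8475
  C_23 = −[(0.90)(-0.30) − (0.00)(-0.15)] = 0.2700
  C_31 = (0.00)(0.00) − (-0.05)(0.75) = 0.0375
  C_32 = −[(0.90)(0.00) − (-0.05)(-0.15)] = 0.0075
  C_33 = (0.90)(0.75) − (0.00)(-0.15) = 0.6750
det(I−A) = Σ_j (I−A)_1j·C_1j = (0.90)(0.7125) + (0.00)(0.1425) + (-0.05)(0.1575) = 0.633375
adj(I−A) = Cᵀ =
  [ 0.7125   0.0150   0.0375]
  [ 0.1425   0.8475   0.0075]
  [ 0.1575   0.2700   0.6750]
(I − A)⁻¹ = adj(I−A) / det(I−A) ≈
  [   1.1249     0.0237     0.0592]
  [   0.2250     1.3381     0.0118]
  [   0.2487     0.4263     1.0657]
Δx = (I − A)⁻¹ Δd with Δd having +75 in the Advertising component and 0 elsewhere.
So Δx_3 = L_32 · (+75), where L_32 = adj(I−A)_32 / det(I−A) = 0.2700 / 0.633375.
Δx_3 = 0.2700 × (+75) / 0.633375 = 20.25 / 0.633375 ≈ 31.972.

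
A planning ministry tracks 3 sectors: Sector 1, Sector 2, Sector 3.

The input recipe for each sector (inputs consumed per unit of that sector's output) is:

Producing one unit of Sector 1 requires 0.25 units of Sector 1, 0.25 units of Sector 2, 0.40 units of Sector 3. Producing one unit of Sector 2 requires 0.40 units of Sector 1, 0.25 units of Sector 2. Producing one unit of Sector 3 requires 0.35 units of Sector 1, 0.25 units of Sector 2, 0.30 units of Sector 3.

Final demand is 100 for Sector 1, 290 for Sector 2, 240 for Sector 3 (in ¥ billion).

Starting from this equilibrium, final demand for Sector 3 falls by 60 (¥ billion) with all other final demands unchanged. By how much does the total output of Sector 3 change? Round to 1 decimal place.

I − A =
  [   0.75    -0.40    -0.35]
  [  -0.25     0.75    -0.25]
  [  -0.40     0.00     0.70]
Cofactors of I−A, C_ij = (−1)^(i+j)·(minor ij) (rows/columns in the sector order above):
  C_11 = (0.75)(0.70) − (-0.25)(0.00) = 0.5250
  C_12 = −[(-0.25)(0.70) − (-0.25)(-0.40)] = 0.2750
  C_13 = (-0.25)(0.00) − (0.75)(-0.40) = 0.3000
  C_21 = −[(-0.40)(0.70) − (-0.35)(0.00)] = 0.2800
  C_22 = (0.75)(0.70) − (-0.35)(-0.40) = 0.3850
  C_23 = −[(0.75)(0.00) − (-0.40)(-0.40)] = 0.1600
  C_31 = (-0.40)(-0.25) − (-0.35)(0.75) = 0.3625
  C_32 = −[(0.75)(-0.25) − (-0.35)(-0.25)] = 0.2750
  C_33 = (0.75)(0.75) − (-0.40)(-0.25) = 0.4625
det(I−A) = Σ_j (I−A)_1j·C_1j = (0.75)(0.5250) + (-0.40)(0.2750) + (-0.35)(0.3000) = 0.17875
adj(I−A) = Cᵀ =
  [ 0.5250   0.2800   0.3625]
  [ 0.2750   0.3850   0.2750]
  [ 0.3000   0.1600   0.4625]
(I − A)⁻¹ = adj(I−A) / det(I−A) ≈
  [   2.9371     1.5664     2.0280]
  [   1.5385     2.1538     1.5385]
  [   1.6783     0.8951     2.5874]
Δx = (I − A)⁻¹ Δd with Δd having -60 in the Sector 3 component and 0 elsewhere.
So Δx_3 = L_33 · (-60), where L_33 = adj(I−A)_33 / det(I−A) = 0.4625 / 0.17875.
Δx_3 = 0.4625 × (-60) / 0.17875 = -27.75 / 0.17875 ≈ -155.2.

Δx_3 = -155.2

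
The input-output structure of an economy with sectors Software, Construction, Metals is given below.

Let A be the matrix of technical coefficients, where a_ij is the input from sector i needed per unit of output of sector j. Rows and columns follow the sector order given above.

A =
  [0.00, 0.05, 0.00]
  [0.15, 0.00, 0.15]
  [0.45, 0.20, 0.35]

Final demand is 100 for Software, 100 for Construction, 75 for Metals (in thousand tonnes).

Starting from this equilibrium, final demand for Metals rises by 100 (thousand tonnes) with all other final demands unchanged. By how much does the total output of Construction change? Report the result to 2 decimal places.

Δx_2 = 24.52

I − A =
  [   1.00    -0.05     0.00]
  [  -0.15     1.00    -0.15]
  [  -0.45    -0.20     0.65]
Cofactors of I−A, C_ij = (−1)^(i+j)·(minor ij) (rows/columns in the sector order above):
  C_11 = (1.00)(0.65) − (-0.15)(-0.20) = 0.6200
  C_12 = −[(-0.15)(0.65) − (-0.15)(-0.45)] = 0.1650
  C_13 = (-0.15)(-0.20) − (1.00)(-0.45) = 0.4800
  C_21 = −[(-0.05)(0.65) − (0.00)(-0.20)] = 0.0325
  C_22 = (1.00)(0.65) − (0.00)(-0.45) = 0.6500
  C_23 = −[(1.00)(-0.20) − (-0.05)(-0.45)] = 0.2225
  C_31 = (-0.05)(-0.15) − (0.00)(1.00) = 0.0075
  C_32 = −[(1.00)(-0.15) − (0.00)(-0.15)] = 0.1500
  C_33 = (1.00)(1.00) − (-0.05)(-0.15) = 0.9925
det(I−A) = Σ_j (I−A)_1j·C_1j = (1.00)(0.6200) + (-0.05)(0.1650) + (0.00)(0.4800) = 0.61175
adj(I−A) = Cᵀ =
  [ 0.6200   0.0325   0.0075]
  [ 0.1650   0.6500   0.1500]
  [ 0.4800   0.2225   0.9925]
(I − A)⁻¹ = adj(I−A) / det(I−A) ≈
  [   1.0135     0.0531     0.0123]
  [   0.2697     1.0625     0.2452]
  [   0.7846     0.3637     1.6224]
Δx = (I − A)⁻¹ Δd with Δd having +100 in the Metals component and 0 elsewhere.
So Δx_2 = L_23 · (+100), where L_23 = adj(I−A)_23 / det(I−A) = 0.1500 / 0.61175.
Δx_2 = 0.1500 × (+100) / 0.61175 = 15.00 / 0.61175 ≈ 24.52.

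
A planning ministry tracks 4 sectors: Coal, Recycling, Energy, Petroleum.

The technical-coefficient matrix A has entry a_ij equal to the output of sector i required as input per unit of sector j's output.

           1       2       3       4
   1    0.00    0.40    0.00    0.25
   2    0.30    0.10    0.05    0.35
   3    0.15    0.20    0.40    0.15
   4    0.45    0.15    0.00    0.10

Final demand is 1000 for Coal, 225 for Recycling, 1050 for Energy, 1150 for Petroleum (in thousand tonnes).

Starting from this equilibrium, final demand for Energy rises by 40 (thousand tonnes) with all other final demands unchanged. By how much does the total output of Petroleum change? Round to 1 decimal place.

Δx_4 = 2.4

I − A =
  [   1.00    -0.40     0.00    -0.25]
  [  -0.30     0.90    -0.05    -0.35]
  [  -0.15    -0.20     0.60    -0.15]
  [  -0.45    -0.15     0.00     0.90]
Compute the cofactors C_ij = (−1)^(i+j)·(3×3 minor ij) of I−A; the adjugate is their transpose:
adj(I−A) = Cᵀ =
  [ 0.444375   0.238500   0.019875   0.219500]
  [ 0.266625   0.472500   0.039375   0.264375]
  [ 0.266625   0.266625   0.474000   0.256750]
  [ 0.266625   0.198000   0.016500   0.455000]
det(I−A) = Σ_j (I−A)_1j·C_1j = (1.00)(0.444375) + (-0.40)(0.266625) + (0.00)(0.266625) + (-0.25)(0.266625) = 0.27106875
(I − A)⁻¹ = adj(I−A) / det(I−A) ≈
  [   1.6393     0.8799     0.0733     0.8098]
  [   0.9836     1.7431     0.1453     0.9753]
  [   0.9836     0.9836     1.7486     0.9472]
  [   0.9836     0.7304     0.0609     1.6785]
Δx = (I − A)⁻¹ Δd with Δd having +40 in the Energy component and 0 elsewhere.
So Δx_4 = L_43 · (+40), where L_43 = adj(I−A)_43 / det(I−A) = 0.016500 / 0.27106875.
Δx_4 = 0.016500 × (+40) / 0.27106875 = 0.66 / 0.27106875 ≈ 2.4.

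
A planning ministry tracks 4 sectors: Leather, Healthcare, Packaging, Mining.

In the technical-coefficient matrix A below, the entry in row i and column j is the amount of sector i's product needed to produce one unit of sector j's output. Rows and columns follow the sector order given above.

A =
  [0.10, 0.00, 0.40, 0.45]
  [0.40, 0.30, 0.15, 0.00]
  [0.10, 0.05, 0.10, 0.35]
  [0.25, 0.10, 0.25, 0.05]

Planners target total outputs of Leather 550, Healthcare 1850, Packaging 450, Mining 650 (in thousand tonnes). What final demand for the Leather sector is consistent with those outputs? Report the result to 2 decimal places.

d_1 = 22.50

I − A =
  [   0.90     0.00    -0.40    -0.45]
  [  -0.40     0.70    -0.15     0.00]
  [  -0.10    -0.05     0.90    -0.35]
  [  -0.25    -0.10    -0.25     0.95]
d = (I − A) x:
  d_1 = (+0.90)·550 + (+0.00)·1850 + (-0.40)·450 + (-0.45)·650 = 22.50
  d_2 = (-0.40)·550 + (+0.70)·1850 + (-0.15)·450 + (+0.00)·650 = 1007.50
  d_3 = (-0.10)·550 + (-0.05)·1850 + (+0.90)·450 + (-0.35)·650 = 30.00
  d_4 = (-0.25)·550 + (-0.10)·1850 + (-0.25)·450 + (+0.95)·650 = 182.50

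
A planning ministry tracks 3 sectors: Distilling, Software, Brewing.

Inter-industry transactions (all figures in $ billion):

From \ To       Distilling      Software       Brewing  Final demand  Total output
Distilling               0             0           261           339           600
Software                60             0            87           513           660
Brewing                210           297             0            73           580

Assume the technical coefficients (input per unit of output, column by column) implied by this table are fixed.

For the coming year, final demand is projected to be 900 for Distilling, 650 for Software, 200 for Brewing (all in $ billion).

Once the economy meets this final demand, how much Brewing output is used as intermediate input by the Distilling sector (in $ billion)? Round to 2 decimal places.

z_31 = 491.96

Technical coefficients a_ij = z_ij / X_j:
  a_11 = 0/600 = 0.00, a_21 = 60/600 = 0.10, a_31 = 210/600 = 0.35
  a_12 = 0/660 = 0.00, a_22 = 0/660 = 0.00, a_32 = 297/660 = 0.45
  a_13 = 261/580 = 0.45, a_23 = 87/580 = 0.15, a_33 = 0/580 = 0.00
I − A =
  [   1.00     0.00    -0.45]
  [  -0.10     1.00    -0.15]
  [  -0.35    -0.45     1.00]
Cofactors of I−A, C_ij = (−1)^(i+j)·(minor ij) (rows/columns in the sector order above):
  C_11 = (1.00)(1.00) − (-0.15)(-0.45) = 0.9325
  C_12 = −[(-0.10)(1.00) − (-0.15)(-0.35)] = 0.1525
  C_13 = (-0.10)(-0.45) − (1.00)(-0.35) = 0.3950
  C_21 = −[(0.00)(1.00) − (-0.45)(-0.45)] = 0.2025
  C_22 = (1.00)(1.00) − (-0.45)(-0.35) = 0.8425
  C_23 = −[(1.00)(-0.45) − (0.00)(-0.35)] = 0.4500
  C_31 = (0.00)(-0.15) − (-0.45)(1.00) = 0.4500
  C_32 = −[(1.00)(-0.15) − (-0.45)(-0.10)] = 0.1950
  C_33 = (1.00)(1.00) − (0.00)(-0.10) = 1.0000
det(I−A) = Σ_j (I−A)_1j·C_1j = (1.00)(0.9325) + (0.00)(0.1525) + (-0.45)(0.3950) = 0.75475
adj(I−A) = Cᵀ =
  [ 0.9325   0.2025   0.4500]
  [ 0.1525   0.8425   0.1950]
  [ 0.3950   0.4500   1.0000]
(I − A)⁻¹ = adj(I−A) / det(I−A) ≈
  [   1.2355     0.2683     0.5962]
  [   0.2021     1.1163     0.2584]
  [   0.5234     0.5962     1.3249]
First solve x = (I − A)⁻¹ d = adj(I−A)·d / det(I−A); in particular x_1 = (0.9325·900 + 0.2025·650 + 0.4500·200) / 0.75475 = 1060.875 / 0.75475 ≈ 1405.5979.
Intermediate flow from 3 to 1: z_31 = a_31 · x_1 = 0.35 × 1060.875 / 0.75475 = 371.30625 / 0.75475 ≈ 491.96.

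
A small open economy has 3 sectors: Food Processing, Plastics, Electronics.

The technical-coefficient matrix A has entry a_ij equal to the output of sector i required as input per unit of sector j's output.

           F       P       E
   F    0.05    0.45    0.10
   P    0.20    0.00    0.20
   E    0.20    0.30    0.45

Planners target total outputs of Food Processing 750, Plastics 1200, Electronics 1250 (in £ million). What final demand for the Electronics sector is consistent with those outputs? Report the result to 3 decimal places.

d_E = 177.500

I − A =
  [   0.95    -0.45    -0.10]
  [  -0.20     1.00    -0.20]
  [  -0.20    -0.30     0.55]
d = (I − A) x:
  d_F = (+0.95)·750 + (-0.45)·1200 + (-0.10)·1250 = 47.500
  d_P = (-0.20)·750 + (+1.00)·1200 + (-0.20)·1250 = 800.000
  d_E = (-0.20)·750 + (-0.30)·1200 + (+0.55)·1250 = 177.500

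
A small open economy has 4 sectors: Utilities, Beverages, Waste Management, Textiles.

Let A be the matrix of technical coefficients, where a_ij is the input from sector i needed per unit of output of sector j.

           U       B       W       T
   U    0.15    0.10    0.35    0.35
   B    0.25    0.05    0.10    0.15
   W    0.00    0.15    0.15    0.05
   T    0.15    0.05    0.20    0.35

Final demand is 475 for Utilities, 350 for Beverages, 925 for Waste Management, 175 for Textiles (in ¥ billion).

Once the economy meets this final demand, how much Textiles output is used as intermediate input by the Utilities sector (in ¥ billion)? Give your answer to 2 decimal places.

z_TU = 261.13

I − A =
  [   0.85    -0.10    -0.35    -0.35]
  [  -0.25     0.95    -0.10    -0.15]
  [   0.00    -0.15     0.85    -0.05]
  [  -0.15    -0.05    -0.20     0.65]
Compute the cofactors C_ij = (−1)^(i+j)·(3×3 minor ij) of I−A; the adjugate is their transpose:
adj(I−A) = Cᵀ =
  [ 0.494500   0.114625   0.291250   0.315125]
  [ 0.155500   0.413875   0.157750   0.191375]
  [ 0.035500   0.077875   0.445750   0.071375]
  [ 0.137000   0.082250   0.216500   0.639250]
det(I−A) = Σ_j (I−A)_1j·C_1j = (0.85)(0.494500) + (-0.10)(0.155500) + (-0.35)(0.035500) + (-0.35)(0.137000) = 0.3444
(I − A)⁻¹ = adj(I−A) / det(I−A) ≈
  [   1.4358     0.3328     0.8457     0.9150]
  [   0.4515     1.2017     0.4580     0.5557]
  [   0.1031     0.2261     1.2943     0.2072]
  [   0.3978     0.2388     0.6286     1.8561]
First solve x = (I − A)⁻¹ d = adj(I−A)·d / det(I−A); in particular x_U = (0.494500·475 + 0.114625·350 + 0.291250·925 + 0.315125·175) / 0.3444 = 599.559375 / 0.3444 ≈ 1740.8809.
Intermediate flow from T to U: z_TU = a_TU · x_U = 0.15 × 599.559375 / 0.3444 = 89.93390625 / 0.3444 ≈ 261.13.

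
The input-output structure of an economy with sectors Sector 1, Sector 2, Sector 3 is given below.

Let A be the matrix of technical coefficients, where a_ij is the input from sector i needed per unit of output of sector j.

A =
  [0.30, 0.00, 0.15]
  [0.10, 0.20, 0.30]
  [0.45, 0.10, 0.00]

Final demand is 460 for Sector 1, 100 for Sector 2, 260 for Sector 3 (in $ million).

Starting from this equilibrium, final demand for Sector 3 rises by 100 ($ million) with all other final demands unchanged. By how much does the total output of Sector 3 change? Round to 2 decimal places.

Δx_3 = 115.82

I − A =
  [   0.70     0.00    -0.15]
  [  -0.10     0.80    -0.30]
  [  -0.45    -0.10     1.00]
Cofactors of I−A, C_ij = (−1)^(i+j)·(minor ij) (rows/columns in the sector order above):
  C_11 = (0.80)(1.00) − (-0.30)(-0.10) = 0.7700
  C_12 = −[(-0.10)(1.00) − (-0.30)(-0.45)] = 0.2350
  C_13 = (-0.10)(-0.10) − (0.80)(-0.45) = 0.3700
  C_21 = −[(0.00)(1.00) − (-0.15)(-0.10)] = 0.0150
  C_22 = (0.70)(1.00) − (-0.15)(-0.45) = 0.6325
  C_23 = −[(0.70)(-0.10) − (0.00)(-0.45)] = 0.0700
  C_31 = (0.00)(-0.30) − (-0.15)(0.80) = 0.1200
  C_32 = −[(0.70)(-0.30) − (-0.15)(-0.10)] = 0.2250
  C_33 = (0.70)(0.80) − (0.00)(-0.10) = 0.5600
det(I−A) = Σ_j (I−A)_1j·C_1j = (0.70)(0.7700) + (0.00)(0.2350) + (-0.15)(0.3700) = 0.4835
adj(I−A) = Cᵀ =
  [ 0.7700   0.0150   0.1200]
  [ 0.2350   0.6325   0.2250]
  [ 0.3700   0.0700   0.5600]
(I − A)⁻¹ = adj(I−A) / det(I−A) ≈
  [   1.5926     0.0310     0.2482]
  [   0.4860     1.3082     0.4654]
  [   0.7653     0.1448     1.1582]
Δx = (I − A)⁻¹ Δd with Δd having +100 in the Sector 3 component and 0 elsewhere.
So Δx_3 = L_33 · (+100), where L_33 = adj(I−A)_33 / det(I−A) = 0.5600 / 0.4835.
Δx_3 = 0.5600 × (+100) / 0.4835 = 56.00 / 0.4835 ≈ 115.82.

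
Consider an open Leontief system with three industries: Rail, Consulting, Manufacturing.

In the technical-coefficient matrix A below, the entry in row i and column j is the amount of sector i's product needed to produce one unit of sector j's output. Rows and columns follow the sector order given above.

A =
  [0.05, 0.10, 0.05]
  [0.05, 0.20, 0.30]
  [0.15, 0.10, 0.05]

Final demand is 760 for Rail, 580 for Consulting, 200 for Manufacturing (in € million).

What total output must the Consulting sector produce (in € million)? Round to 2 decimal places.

I − A =
  [   0.95    -0.10    -0.05]
  [  -0.05     0.80    -0.30]
  [  -0.15    -0.10     0.95]
Cofactors of I−A, C_ij = (−1)^(i+j)·(minor ij) (rows/columns in the sector order above):
  C_11 = (0.80)(0.95) − (-0.30)(-0.10) = 0.7300
  C_12 = −[(-0.05)(0.95) − (-0.30)(-0.15)] = 0.0925
  C_13 = (-0.05)(-0.10) − (0.80)(-0.15) = 0.1250
  C_21 = −[(-0.10)(0.95) − (-0.05)(-0.10)] = 0.1000
  C_22 = (0.95)(0.95) − (-0.05)(-0.15) = 0.8950
  C_23 = −[(0.95)(-0.10) − (-0.10)(-0.15)] = 0.1100
  C_31 = (-0.10)(-0.30) − (-0.05)(0.80) = 0.0700
  C_32 = −[(0.95)(-0.30) − (-0.05)(-0.05)] = 0.2875
  C_33 = (0.95)(0.80) − (-0.10)(-0.05) = 0.7550
det(I−A) = Σ_j (I−A)_1j·C_1j = (0.95)(0.7300) + (-0.10)(0.0925) + (-0.05)(0.1250) = 0.6780
adj(I−A) = Cᵀ =
  [ 0.7300   0.1000   0.0700]
  [ 0.0925   0.8950   0.2875]
  [ 0.1250   0.1100   0.7550]
(I − A)⁻¹ = adj(I−A) / det(I−A) ≈
  [   1.0767     0.1475     0.1032]
  [   0.1364     1.3201     0.4240]
  [   0.1844     0.1622     1.1136]
x = (I − A)⁻¹ d = adj(I−A)·d / det(I−A), with det(I−A) = 0.6780:
  x_1 = (0.7300·760 + 0.1000·580 + 0.0700·200) / 0.6780 = 626.80 / 0.6780 ≈ 924.48
  x_2 = (0.0925·760 + 0.8950·580 + 0.2875·200) / 0.6780 = 646.90 / 0.6780 ≈ 954.13
  x_3 = (0.1250·760 + 0.1100·580 + 0.7550·200) / 0.6780 = 309.80 / 0.6780 ≈ 456.93

x_2 = 954.13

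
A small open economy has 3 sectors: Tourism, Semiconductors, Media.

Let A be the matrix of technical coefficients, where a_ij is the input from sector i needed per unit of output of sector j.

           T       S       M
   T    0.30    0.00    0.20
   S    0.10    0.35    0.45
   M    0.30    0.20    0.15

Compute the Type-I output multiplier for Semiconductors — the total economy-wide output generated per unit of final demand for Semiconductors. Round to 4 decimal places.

I − A =
  [   0.70     0.00    -0.20]
  [  -0.10     0.65    -0.45]
  [  -0.30    -0.20     0.85]
Cofactors of I−A, C_ij = (−1)^(i+j)·(minor ij) (rows/columns in the sector order above):
  C_11 = (0.65)(0.85) − (-0.45)(-0.20) = 0.4625
  C_12 = −[(-0.10)(0.85) − (-0.45)(-0.30)] = 0.2200
  C_13 = (-0.10)(-0.20) − (0.65)(-0.30) = 0.2150
  C_21 = −[(0.00)(0.85) − (-0.20)(-0.20)] = 0.0400
  C_22 = (0.70)(0.85) − (-0.20)(-0.30) = 0.5350
  C_23 = −[(0.70)(-0.20) − (0.00)(-0.30)] = 0.1400
  C_31 = (0.00)(-0.45) − (-0.20)(0.65) = 0.1300
  C_32 = −[(0.70)(-0.45) − (-0.20)(-0.10)] = 0.3350
  C_33 = (0.70)(0.65) − (0.00)(-0.10) = 0.4550
det(I−A) = Σ_j (I−A)_1j·C_1j = (0.70)(0.4625) + (0.00)(0.2200) + (-0.20)(0.2150) = 0.28075
adj(I−A) = Cᵀ =
  [ 0.4625   0.0400   0.1300]
  [ 0.2200   0.5350   0.3350]
  [ 0.2150   0.1400   0.4550]
(I − A)⁻¹ = adj(I−A) / det(I−A) ≈
  [   1.64737     0.14248     0.46305]
  [   0.78362     1.90561     1.19323]
  [   0.76581     0.49866     1.62066]
The output multiplier for sector j is the column-j sum of the Leontief inverse (I − A)⁻¹ = adj(I−A) / det(I−A).
Column S of adj(I−A): (0.0400, 0.5350, 0.1400); det(I−A) = 0.28075.
m_S = (0.0400 + 0.5350 + 0.1400) / 0.28075 = 0.715 / 0.28075 ≈ 2.5467.

m_S = 2.5467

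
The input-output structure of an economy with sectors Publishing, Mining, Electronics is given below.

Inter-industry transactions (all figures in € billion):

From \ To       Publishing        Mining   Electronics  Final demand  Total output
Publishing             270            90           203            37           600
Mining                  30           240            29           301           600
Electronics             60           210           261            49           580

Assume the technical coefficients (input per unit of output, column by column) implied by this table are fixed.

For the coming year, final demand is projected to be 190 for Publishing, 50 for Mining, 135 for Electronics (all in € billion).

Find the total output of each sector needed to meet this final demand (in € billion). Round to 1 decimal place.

x_P = 707.7, x_M = 183.2, x_E = 490.7

Technical coefficients a_ij = z_ij / X_j:
  a_PP = 270/600 = 0.45, a_MP = 30/600 = 0.05, a_EP = 60/600 = 0.10
  a_PM = 90/600 = 0.15, a_MM = 240/600 = 0.40, a_EM = 210/600 = 0.35
  a_PE = 203/580 = 0.35, a_ME = 29/580 = 0.05, a_EE = 261/580 = 0.45
I − A =
  [   0.55    -0.15    -0.35]
  [  -0.05     0.60    -0.05]
  [  -0.10    -0.35     0.55]
Cofactors of I−A, C_ij = (−1)^(i+j)·(minor ij) (rows/columns in the sector order above):
  C_11 = (0.60)(0.55) − (-0.05)(-0.35) = 0.3125
  C_12 = −[(-0.05)(0.55) − (-0.05)(-0.10)] = 0.0325
  C_13 = (-0.05)(-0.35) − (0.60)(-0.10) = 0.0775
  C_21 = −[(-0.15)(0.55) − (-0.35)(-0.35)] = 0.2050
  C_22 = (0.55)(0.55) − (-0.35)(-0.10) = 0.2675
  C_23 = −[(0.55)(-0.35) − (-0.15)(-0.10)] = 0.2075
  C_31 = (-0.15)(-0.05) − (-0.35)(0.60) = 0.2175
  C_32 = −[(0.55)(-0.05) − (-0.35)(-0.05)] = 0.0450
  C_33 = (0.55)(0.60) − (-0.15)(-0.05) = 0.3225
det(I−A) = Σ_j (I−A)_1j·C_1j = (0.55)(0.3125) + (-0.15)(0.0325) + (-0.35)(0.0775) = 0.139875
adj(I−A) = Cᵀ =
  [ 0.3125   0.2050   0.2175]
  [ 0.0325   0.2675   0.0450]
  [ 0.0775   0.2075   0.3225]
(I − A)⁻¹ = adj(I−A) / det(I−A) ≈
  [   2.2341     1.4656     1.5550]
  [   0.2324     1.9124     0.3217]
  [   0.5541     1.4835     2.3056]
x = (I − A)⁻¹ d = adj(I−A)·d / det(I−A), with det(I−A) = 0.139875:
  x_P = (0.3125·190 + 0.2050·50 + 0.2175·135) / 0.139875 = 98.9875 / 0.139875 ≈ 707.7
  x_M = (0.0325·190 + 0.2675·50 + 0.0450·135) / 0.139875 = 25.625 / 0.139875 ≈ 183.2
  x_E = (0.0775·190 + 0.2075·50 + 0.3225·135) / 0.139875 = 68.6375 / 0.139875 ≈ 490.7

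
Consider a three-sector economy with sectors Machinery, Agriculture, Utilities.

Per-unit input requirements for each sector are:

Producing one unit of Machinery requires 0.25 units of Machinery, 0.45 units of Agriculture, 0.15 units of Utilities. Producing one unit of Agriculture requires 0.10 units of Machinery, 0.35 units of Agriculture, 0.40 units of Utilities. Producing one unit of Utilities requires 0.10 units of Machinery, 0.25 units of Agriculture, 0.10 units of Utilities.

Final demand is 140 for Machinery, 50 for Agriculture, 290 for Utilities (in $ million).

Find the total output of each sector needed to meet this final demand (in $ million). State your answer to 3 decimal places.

I − A =
  [   0.75    -0.10    -0.10]
  [  -0.45     0.65    -0.25]
  [  -0.15    -0.40     0.90]
Cofactors of I−A, C_ij = (−1)^(i+j)·(minor ij) (rows/columns in the sector order above):
  C_11 = (0.65)(0.90) − (-0.25)(-0.40) = 0.4850
  C_12 = −[(-0.45)(0.90) − (-0.25)(-0.15)] = 0.4425
  C_13 = (-0.45)(-0.40) − (0.65)(-0.15) = 0.2775
  C_21 = −[(-0.10)(0.90) − (-0.10)(-0.40)] = 0.1300
  C_22 = (0.75)(0.90) − (-0.10)(-0.15) = 0.6600
  C_23 = −[(0.75)(-0.40) − (-0.10)(-0.15)] = 0.3150
  C_31 = (-0.10)(-0.25) − (-0.10)(0.65) = 0.0900
  C_32 = −[(0.75)(-0.25) − (-0.10)(-0.45)] = 0.2325
  C_33 = (0.75)(0.65) − (-0.10)(-0.45) = 0.4425
det(I−A) = Σ_j (I−A)_1j·C_1j = (0.75)(0.4850) + (-0.10)(0.4425) + (-0.10)(0.2775) = 0.29175
adj(I−A) = Cᵀ =
  [ 0.4850   0.1300   0.0900]
  [ 0.4425   0.6600   0.2325]
  [ 0.2775   0.3150   0.4425]
(I − A)⁻¹ = adj(I−A) / det(I−A) ≈
  [   1.6624     0.4456     0.3085]
  [   1.5167     2.2622     0.7969]
  [   0.9512     1.0797     1.5167]
x = (I − A)⁻¹ d = adj(I−A)·d / det(I−A), with det(I−A) = 0.29175:
  x_M = (0.4850·140 + 0.1300·50 + 0.0900·290) / 0.29175 = 100.50 / 0.29175 ≈ 344.473
  x_A = (0.4425·140 + 0.6600·50 + 0.2325·290) / 0.29175 = 162.375 / 0.29175 ≈ 556.555
  x_U = (0.2775·140 + 0.3150·50 + 0.4425·290) / 0.29175 = 182.925 / 0.29175 ≈ 626.992

x_M = 344.473, x_A = 556.555, x_U = 626.992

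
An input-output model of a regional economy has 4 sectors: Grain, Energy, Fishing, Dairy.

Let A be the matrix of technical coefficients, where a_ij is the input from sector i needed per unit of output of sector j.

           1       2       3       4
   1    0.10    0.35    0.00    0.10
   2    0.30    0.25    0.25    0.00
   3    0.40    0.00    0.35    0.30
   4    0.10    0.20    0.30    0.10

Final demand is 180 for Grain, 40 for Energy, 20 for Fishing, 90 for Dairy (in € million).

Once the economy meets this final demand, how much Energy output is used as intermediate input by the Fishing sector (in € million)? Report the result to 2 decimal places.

z_23 = 107.00

I − A =
  [   0.90    -0.35     0.00    -0.10]
  [  -0.30     0.75    -0.25     0.00]
  [  -0.40     0.00     0.65    -0.30]
  [  -0.10    -0.20    -0.30     0.90]
Compute the cofactors C_ij = (−1)^(i+j)·(3×3 minor ij) of I−A; the adjugate is their transpose:
adj(I−A) = Cᵀ =
  [ 0.35625   0.18625   0.10625   0.07500]
  [ 0.24600   0.42700   0.20900   0.09700]
  [ 0.31050   0.19850   0.49950   0.20100]
  [ 0.19775   0.18175   0.22475   0.33550]
det(I−A) = Σ_j (I−A)_1j·C_1j = (0.90)(0.35625) + (-0.35)(0.24600) + (0.00)(0.31050) + (-0.10)(0.19775) = 0.21475
(I − A)⁻¹ = adj(I−A) / det(I−A) ≈
  [   1.6589     0.8673     0.4948     0.3492]
  [   1.1455     1.9884     0.9732     0.4517]
  [   1.4459     0.9243     2.3260     0.9360]
  [   0.9208     0.8463     1.0466     1.5623]
First solve x = (I − A)⁻¹ d = adj(I−A)·d / det(I−A); in particular x_3 = (0.31050·180 + 0.19850·40 + 0.49950·20 + 0.20100·90) / 0.21475 = 91.91 / 0.21475 ≈ 427.9860.
Intermediate flow from 2 to 3: z_23 = a_23 · x_3 = 0.25 × 91.91 / 0.21475 = 22.9775 / 0.21475 ≈ 107.00.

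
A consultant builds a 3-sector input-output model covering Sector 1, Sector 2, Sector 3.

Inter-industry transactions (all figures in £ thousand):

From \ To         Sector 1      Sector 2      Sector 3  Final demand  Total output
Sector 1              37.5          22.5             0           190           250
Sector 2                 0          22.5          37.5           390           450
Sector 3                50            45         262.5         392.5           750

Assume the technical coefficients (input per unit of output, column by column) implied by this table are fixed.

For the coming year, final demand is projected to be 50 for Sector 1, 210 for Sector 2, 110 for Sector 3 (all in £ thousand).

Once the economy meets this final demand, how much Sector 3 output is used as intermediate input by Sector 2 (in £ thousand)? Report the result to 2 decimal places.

Technical coefficients a_ij = z_ij / X_j:
  a_11 = 37.5/250 = 0.15, a_21 = 0/250 = 0.00, a_31 = 50/250 = 0.20
  a_12 = 22.5/450 = 0.05, a_22 = 22.5/450 = 0.05, a_32 = 45/450 = 0.10
  a_13 = 0/750 = 0.00, a_23 = 37.5/750 = 0.05, a_33 = 262.5/750 = 0.35
I − A =
  [   0.85    -0.05     0.00]
  [   0.00     0.95    -0.05]
  [  -0.20    -0.10     0.65]
Cofactors of I−A, C_ij = (−1)^(i+j)·(minor ij) (rows/columns in the sector order above):
  C_11 = (0.95)(0.65) − (-0.05)(-0.10) = 0.6125
  C_12 = −[(0.00)(0.65) − (-0.05)(-0.20)] = 0.0100
  C_13 = (0.00)(-0.10) − (0.95)(-0.20) = 0.1900
  C_21 = −[(-0.05)(0.65) − (0.00)(-0.10)] = 0.0325
  C_22 = (0.85)(0.65) − (0.00)(-0.20) = 0.5525
  C_23 = −[(0.85)(-0.10) − (-0.05)(-0.20)] = 0.0950
  C_31 = (-0.05)(-0.05) − (0.00)(0.95) = 0.0025
  C_32 = −[(0.85)(-0.05) − (0.00)(0.00)] = 0.0425
  C_33 = (0.85)(0.95) − (-0.05)(0.00) = 0.8075
det(I−A) = Σ_j (I−A)_1j·C_1j = (0.85)(0.6125) + (-0.05)(0.0100) + (0.00)(0.1900) = 0.520125
adj(I−A) = Cᵀ =
  [ 0.6125   0.0325   0.0025]
  [ 0.0100   0.5525   0.0425]
  [ 0.1900   0.0950   0.8075]
(I − A)⁻¹ = adj(I−A) / det(I−A) ≈
  [   1.1776     0.0625     0.0048]
  [   0.0192     1.0622     0.0817]
  [   0.3653     0.1826     1.5525]
First solve x = (I − A)⁻¹ d = adj(I−A)·d / det(I−A); in particular x_2 = (0.0100·50 + 0.5525·210 + 0.0425·110) / 0.520125 = 121.20 / 0.520125 ≈ 233.0209.
Intermediate flow from 3 to 2: z_32 = a_32 · x_2 = 0.10 × 121.20 / 0.520125 = 12.12 / 0.520125 ≈ 23.30.

z_32 = 23.30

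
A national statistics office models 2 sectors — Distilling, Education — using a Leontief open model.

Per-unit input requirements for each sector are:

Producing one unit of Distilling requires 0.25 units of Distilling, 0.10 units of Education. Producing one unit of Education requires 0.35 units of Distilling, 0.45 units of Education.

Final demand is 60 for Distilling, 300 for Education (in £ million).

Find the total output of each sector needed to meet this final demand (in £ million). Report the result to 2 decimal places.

I − A =
  [   0.75    -0.35]
  [  -0.10     0.55]
det(I−A) = (0.75)(0.55) − (-0.35)(-0.10) = 0.3775
adj(I−A) = [[0.55, 0.35], [0.10, 0.75]]
(I − A)⁻¹ = adj(I−A) / det(I−A) ≈
  [   1.4570     0.9272]
  [   0.2649     1.9868]
x = (I − A)⁻¹ d = adj(I−A)·d / det(I−A), with det(I−A) = 0.3775:
  x_1 = (0.55·60 + 0.35·300) / 0.3775 = 138.00 / 0.3775 ≈ 365.56
  x_2 = (0.10·60 + 0.75·300) / 0.3775 = 231.00 / 0.3775 ≈ 611.92

x_1 = 365.56, x_2 = 611.92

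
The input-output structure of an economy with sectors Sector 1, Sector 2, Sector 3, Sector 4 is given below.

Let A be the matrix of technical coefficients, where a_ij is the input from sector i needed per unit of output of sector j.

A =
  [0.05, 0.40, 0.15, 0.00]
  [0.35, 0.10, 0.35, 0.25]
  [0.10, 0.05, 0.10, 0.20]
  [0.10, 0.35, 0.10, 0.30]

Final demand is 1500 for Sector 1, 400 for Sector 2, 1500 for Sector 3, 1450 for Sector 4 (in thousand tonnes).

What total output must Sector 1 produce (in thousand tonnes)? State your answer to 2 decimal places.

x_1 = 4366.68

I − A =
  [   0.95    -0.40    -0.15     0.00]
  [  -0.35     0.90    -0.35    -0.25]
  [  -0.10    -0.05     0.90    -0.20]
  [  -0.10    -0.35    -0.10     0.70]
Compute the cofactors C_ij = (−1)^(i+j)·(3×3 minor ij) of I−A; the adjugate is their transpose:
adj(I−A) = Cᵀ =
  [ 0.432250   0.259750   0.189375   0.146875]
  [ 0.270000   0.566000   0.297000   0.287000]
  [ 0.110250   0.135750   0.407375   0.164875]
  [ 0.212500   0.339500   0.233750   0.596750]
det(I−A) = Σ_j (I−A)_1j·C_1j = (0.95)(0.432250) + (-0.40)(0.270000) + (-0.15)(0.110250) + (0.00)(0.212500) = 0.2861
(I − A)⁻¹ = adj(I−A) / det(I−A) ≈
  [   1.5108     0.9079     0.6619     0.5134]
  [   0.9437     1.9783     1.0381     1.0031]
  [   0.3854     0.4745     1.4239     0.5763]
  [   0.7427     1.1866     0.8170     2.0858]
x = (I − A)⁻¹ d = adj(I−A)·d / det(I−A), with det(I−A) = 0.2861:
  x_1 = (0.432250·1500 + 0.259750·400 + 0.189375·1500 + 0.146875·1450) / 0.2861 = 1249.30625 / 0.2861 ≈ 4366.68
  x_2 = (0.270000·1500 + 0.566000·400 + 0.297000·1500 + 0.287000·1450) / 0.2861 = 1493.05 / 0.2861 ≈ 5218.63
  x_3 = (0.110250·1500 + 0.135750·400 + 0.407375·1500 + 0.164875·1450) / 0.2861 = 1069.80625 / 0.2861 ≈ 3739.27
  x_4 = (0.212500·1500 + 0.339500·400 + 0.233750·1500 + 0.596750·1450) / 0.2861 = 1670.4625 / 0.2861 ≈ 5838.74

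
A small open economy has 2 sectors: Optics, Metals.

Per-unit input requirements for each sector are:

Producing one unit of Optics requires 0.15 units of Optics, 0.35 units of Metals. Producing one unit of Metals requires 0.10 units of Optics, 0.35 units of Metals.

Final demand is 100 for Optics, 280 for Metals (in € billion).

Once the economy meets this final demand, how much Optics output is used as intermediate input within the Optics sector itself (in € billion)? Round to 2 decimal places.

I − A =
  [   0.85    -0.10]
  [  -0.35     0.65]
det(I−A) = (0.85)(0.65) − (-0.10)(-0.35) = 0.5175
adj(I−A) = [[0.65, 0.10], [0.35, 0.85]]
(I − A)⁻¹ = adj(I−A) / det(I−A) ≈
  [   1.2560     0.1932]
  [   0.6763     1.6425]
First solve x = (I − A)⁻¹ d = adj(I−A)·d / det(I−A); in particular x_O = (0.65·100 + 0.10·280) / 0.5175 = 93.00 / 0.5175 ≈ 179.7101.
Intermediate flow from O to O: z_OO = a_OO · x_O = 0.15 × 93.00 / 0.5175 = 13.95 / 0.5175 ≈ 26.96.

z_OO = 26.96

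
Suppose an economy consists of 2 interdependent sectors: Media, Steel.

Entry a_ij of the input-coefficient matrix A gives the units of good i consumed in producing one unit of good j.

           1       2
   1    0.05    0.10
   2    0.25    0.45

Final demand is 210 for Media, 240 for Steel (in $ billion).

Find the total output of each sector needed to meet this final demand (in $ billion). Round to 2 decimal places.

I − A =
  [   0.95    -0.10]
  [  -0.25     0.55]
det(I−A) = (0.95)(0.55) − (-0.10)(-0.25) = 0.4975
adj(I−A) = [[0.55, 0.10], [0.25, 0.95]]
(I − A)⁻¹ = adj(I−A) / det(I−A) ≈
  [   1.1055     0.2010]
  [   0.5025     1.9095]
x = (I − A)⁻¹ d = adj(I−A)·d / det(I−A), with det(I−A) = 0.4975:
  x_1 = (0.55·210 + 0.10·240) / 0.4975 = 139.50 / 0.4975 ≈ 280.40
  x_2 = (0.25·210 + 0.95·240) / 0.4975 = 280.50 / 0.4975 ≈ 563.82

x_1 = 280.40, x_2 = 563.82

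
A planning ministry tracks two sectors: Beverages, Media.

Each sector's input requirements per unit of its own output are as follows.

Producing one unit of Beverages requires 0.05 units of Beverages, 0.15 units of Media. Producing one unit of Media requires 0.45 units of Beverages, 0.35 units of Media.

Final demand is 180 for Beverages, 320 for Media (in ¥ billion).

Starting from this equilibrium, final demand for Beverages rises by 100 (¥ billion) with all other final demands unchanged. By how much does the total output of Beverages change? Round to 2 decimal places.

Δx_1 = 118.18

I − A =
  [   0.95    -0.45]
  [  -0.15     0.65]
det(I−A) = (0.95)(0.65) − (-0.45)(-0.15) = 0.5500
adj(I−A) = [[0.65, 0.45], [0.15, 0.95]]
(I − A)⁻¹ = adj(I−A) / det(I−A) ≈
  [   1.1818     0.8182]
  [   0.2727     1.7273]
Δx = (I − A)⁻¹ Δd with Δd having +100 in the Beverages component and 0 elsewhere.
So Δx_1 = L_11 · (+100), where L_11 = adj(I−A)_11 / det(I−A) = 0.65 / 0.5500.
Δx_1 = 0.65 × (+100) / 0.5500 = 65.00 / 0.5500 ≈ 118.18.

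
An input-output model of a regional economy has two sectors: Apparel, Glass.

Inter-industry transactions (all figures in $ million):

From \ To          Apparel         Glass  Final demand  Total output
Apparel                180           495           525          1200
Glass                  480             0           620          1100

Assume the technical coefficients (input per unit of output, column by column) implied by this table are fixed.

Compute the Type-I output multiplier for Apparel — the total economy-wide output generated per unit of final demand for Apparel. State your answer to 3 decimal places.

m_1 = 2.090

Technical coefficients a_ij = z_ij / X_j:
  a_11 = 180/1200 = 0.15, a_21 = 480/1200 = 0.40
  a_12 = 495/1100 = 0.45, a_22 = 0/1100 = 0.00
I − A =
  [   0.85    -0.45]
  [  -0.40     1.00]
det(I−A) = (0.85)(1.00) − (-0.45)(-0.40) = 0.6700
adj(I−A) = [[1.00, 0.45], [0.40, 0.85]]
(I − A)⁻¹ = adj(I−A) / det(I−A) ≈
  [   1.4925     0.6716]
  [   0.5970     1.2687]
The output multiplier for sector j is the column-j sum of the Leontief inverse (I − A)⁻¹ = adj(I−A) / det(I−A).
Column 1 of adj(I−A): (1.00, 0.40); det(I−A) = 0.6700.
m_1 = (1.00 + 0.40) / 0.6700 = 1.40 / 0.6700 ≈ 2.090.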